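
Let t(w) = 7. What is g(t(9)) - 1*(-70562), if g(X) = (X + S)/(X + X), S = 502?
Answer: 988377/14 ≈ 70598.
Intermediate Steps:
g(X) = (502 + X)/(2*X) (g(X) = (X + 502)/(X + X) = (502 + X)/((2*X)) = (502 + X)*(1/(2*X)) = (502 + X)/(2*X))
g(t(9)) - 1*(-70562) = (½)*(502 + 7)/7 - 1*(-70562) = (½)*(⅐)*509 + 70562 = 509/14 + 70562 = 988377/14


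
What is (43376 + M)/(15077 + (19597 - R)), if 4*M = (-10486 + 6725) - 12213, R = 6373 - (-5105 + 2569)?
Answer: 15753/10306 ≈ 1.5285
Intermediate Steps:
R = 8909 (R = 6373 - 1*(-2536) = 6373 + 2536 = 8909)
M = -7987/2 (M = ((-10486 + 6725) - 12213)/4 = (-3761 - 12213)/4 = (¼)*(-15974) = -7987/2 ≈ -3993.5)
(43376 + M)/(15077 + (19597 - R)) = (43376 - 7987/2)/(15077 + (19597 - 1*8909)) = 78765/(2*(15077 + (19597 - 8909))) = 78765/(2*(15077 + 10688)) = (78765/2)/25765 = (78765/2)*(1/25765) = 15753/10306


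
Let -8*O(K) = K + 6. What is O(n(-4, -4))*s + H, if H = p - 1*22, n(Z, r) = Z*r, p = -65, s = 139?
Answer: -1877/4 ≈ -469.25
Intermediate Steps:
O(K) = -3/4 - K/8 (O(K) = -(K + 6)/8 = -(6 + K)/8 = -3/4 - K/8)
H = -87 (H = -65 - 1*22 = -65 - 22 = -87)
O(n(-4, -4))*s + H = (-3/4 - (-1)*(-4)/2)*139 - 87 = (-3/4 - 1/8*16)*139 - 87 = (-3/4 - 2)*139 - 87 = -11/4*139 - 87 = -1529/4 - 87 = -1877/4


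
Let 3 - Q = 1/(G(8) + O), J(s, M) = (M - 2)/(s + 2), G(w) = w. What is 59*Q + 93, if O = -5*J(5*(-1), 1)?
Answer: 4953/19 ≈ 260.68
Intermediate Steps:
J(s, M) = (-2 + M)/(2 + s)
O = -5/3 (O = -5*(-2 + 1)/(2 + 5*(-1)) = -5*(-1)/(2 - 5) = -5*(-1)/(-3) = -(-5)*(-1)/3 = -5*⅓ = -5/3 ≈ -1.6667)
Q = 54/19 (Q = 3 - 1/(8 - 5/3) = 3 - 1/19/3 = 3 - 1*3/19 = 3 - 3/19 = 54/19 ≈ 2.8421)
59*Q + 93 = 59*(54/19) + 93 = 3186/19 + 93 = 4953/19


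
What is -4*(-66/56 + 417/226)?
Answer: -2109/791 ≈ -2.6662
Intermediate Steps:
-4*(-66/56 + 417/226) = -4*(-66*1/56 + 417*(1/226)) = -4*(-33/28 + 417/226) = -4*2109/3164 = -2109/791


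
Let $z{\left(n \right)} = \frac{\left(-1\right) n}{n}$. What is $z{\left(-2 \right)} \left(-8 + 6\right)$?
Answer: $2$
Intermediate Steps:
$z{\left(n \right)} = -1$
$z{\left(-2 \right)} \left(-8 + 6\right) = - (-8 + 6) = \left(-1\right) \left(-2\right) = 2$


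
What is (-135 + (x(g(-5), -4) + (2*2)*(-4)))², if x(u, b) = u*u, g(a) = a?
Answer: 15876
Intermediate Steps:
x(u, b) = u²
(-135 + (x(g(-5), -4) + (2*2)*(-4)))² = (-135 + ((-5)² + (2*2)*(-4)))² = (-135 + (25 + 4*(-4)))² = (-135 + (25 - 16))² = (-135 + 9)² = (-126)² = 15876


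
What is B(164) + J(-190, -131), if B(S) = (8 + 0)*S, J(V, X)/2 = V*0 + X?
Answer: 1050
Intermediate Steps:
J(V, X) = 2*X (J(V, X) = 2*(V*0 + X) = 2*(0 + X) = 2*X)
B(S) = 8*S
B(164) + J(-190, -131) = 8*164 + 2*(-131) = 1312 - 262 = 1050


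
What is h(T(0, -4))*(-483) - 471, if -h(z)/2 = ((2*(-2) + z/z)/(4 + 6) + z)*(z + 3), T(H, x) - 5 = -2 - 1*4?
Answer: -14913/5 ≈ -2982.6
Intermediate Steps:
T(H, x) = -1 (T(H, x) = 5 + (-2 - 1*4) = 5 + (-2 - 4) = 5 - 6 = -1)
h(z) = -2*(3 + z)*(-3/10 + z) (h(z) = -2*((2*(-2) + z/z)/(4 + 6) + z)*(z + 3) = -2*((-4 + 1)/10 + z)*(3 + z) = -2*(-3*1/10 + z)*(3 + z) = -2*(-3/10 + z)*(3 + z) = -2*(3 + z)*(-3/10 + z))
h(T(0, -4))*(-483) - 471 = (9/5 - 2*(-1)**2 - 27/5*(-1))*(-483) - 471 = (9/5 - 2*1 + 27/5)*(-483) - 471 = (9/5 - 2 + 27/5)*(-483) - 471 = (26/5)*(-483) - 471 = -12558/5 - 471 = -14913/5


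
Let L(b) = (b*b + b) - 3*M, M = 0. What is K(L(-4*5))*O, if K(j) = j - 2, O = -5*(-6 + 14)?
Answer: -15120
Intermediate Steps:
O = -40 (O = -5*8 = -40)
L(b) = b + b**2 (L(b) = (b*b + b) - 3*0 = (b**2 + b) + 0 = (b + b**2) + 0 = b + b**2)
K(j) = -2 + j
K(L(-4*5))*O = (-2 + (-4*5)*(1 - 4*5))*(-40) = (-2 - 20*(1 - 20))*(-40) = (-2 - 20*(-19))*(-40) = (-2 + 380)*(-40) = 378*(-40) = -15120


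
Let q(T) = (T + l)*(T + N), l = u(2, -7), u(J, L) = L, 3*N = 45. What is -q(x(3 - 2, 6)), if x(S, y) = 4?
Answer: 57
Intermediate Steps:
N = 15 (N = (1/3)*45 = 15)
l = -7
q(T) = (-7 + T)*(15 + T) (q(T) = (T - 7)*(T + 15) = (-7 + T)*(15 + T))
-q(x(3 - 2, 6)) = -(-105 + 4**2 + 8*4) = -(-105 + 16 + 32) = -1*(-57) = 57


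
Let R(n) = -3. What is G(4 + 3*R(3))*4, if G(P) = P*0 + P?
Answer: -20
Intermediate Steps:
G(P) = P (G(P) = 0 + P = P)
G(4 + 3*R(3))*4 = (4 + 3*(-3))*4 = (4 - 9)*4 = -5*4 = -20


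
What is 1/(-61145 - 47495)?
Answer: -1/108640 ≈ -9.2047e-6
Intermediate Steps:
1/(-61145 - 47495) = 1/(-108640) = -1/108640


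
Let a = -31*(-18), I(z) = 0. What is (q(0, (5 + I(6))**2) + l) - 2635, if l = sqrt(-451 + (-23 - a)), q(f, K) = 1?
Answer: -2634 + 2*I*sqrt(258) ≈ -2634.0 + 32.125*I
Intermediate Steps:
a = 558
l = 2*I*sqrt(258) (l = sqrt(-451 + (-23 - 1*558)) = sqrt(-451 + (-23 - 558)) = sqrt(-451 - 581) = sqrt(-1032) = 2*I*sqrt(258) ≈ 32.125*I)
(q(0, (5 + I(6))**2) + l) - 2635 = (1 + 2*I*sqrt(258)) - 2635 = -2634 + 2*I*sqrt(258)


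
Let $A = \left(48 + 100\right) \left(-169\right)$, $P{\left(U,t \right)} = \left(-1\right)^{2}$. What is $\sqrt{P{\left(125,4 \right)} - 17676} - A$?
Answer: $25012 + 5 i \sqrt{707} \approx 25012.0 + 132.95 i$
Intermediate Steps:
$P{\left(U,t \right)} = 1$
$A = -25012$ ($A = 148 \left(-169\right) = -25012$)
$\sqrt{P{\left(125,4 \right)} - 17676} - A = \sqrt{1 - 17676} - -25012 = \sqrt{-17675} + 25012 = 5 i \sqrt{707} + 25012 = 25012 + 5 i \sqrt{707}$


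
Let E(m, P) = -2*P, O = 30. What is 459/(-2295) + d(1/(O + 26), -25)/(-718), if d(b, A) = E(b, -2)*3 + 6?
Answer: -404/1795 ≈ -0.22507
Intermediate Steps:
d(b, A) = 18 (d(b, A) = -2*(-2)*3 + 6 = 4*3 + 6 = 12 + 6 = 18)
459/(-2295) + d(1/(O + 26), -25)/(-718) = 459/(-2295) + 18/(-718) = 459*(-1/2295) + 18*(-1/718) = -⅕ - 9/359 = -404/1795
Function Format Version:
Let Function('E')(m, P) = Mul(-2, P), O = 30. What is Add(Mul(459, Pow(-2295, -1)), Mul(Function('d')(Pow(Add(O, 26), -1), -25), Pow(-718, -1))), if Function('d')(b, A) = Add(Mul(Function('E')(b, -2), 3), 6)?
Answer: Rational(-404, 1795) ≈ -0.22507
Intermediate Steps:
Function('d')(b, A) = 18 (Function('d')(b, A) = Add(Mul(Mul(-2, -2), 3), 6) = Add(Mul(4, 3), 6) = Add(12, 6) = 18)
Add(Mul(459, Pow(-2295, -1)), Mul(Function('d')(Pow(Add(O, 26), -1), -25), Pow(-718, -1))) = Add(Mul(459, Pow(-2295, -1)), Mul(18, Pow(-718, -1))) = Add(Mul(459, Rational(-1, 2295)), Mul(18, Rational(-1, 718))) = Add(Rational(-1, 5), Rational(-9, 359)) = Rational(-404, 1795)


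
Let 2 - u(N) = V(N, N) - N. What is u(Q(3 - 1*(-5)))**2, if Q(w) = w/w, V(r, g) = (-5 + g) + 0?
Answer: 49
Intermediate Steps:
V(r, g) = -5 + g
Q(w) = 1
u(N) = 7 (u(N) = 2 - ((-5 + N) - N) = 2 - 1*(-5) = 2 + 5 = 7)
u(Q(3 - 1*(-5)))**2 = 7**2 = 49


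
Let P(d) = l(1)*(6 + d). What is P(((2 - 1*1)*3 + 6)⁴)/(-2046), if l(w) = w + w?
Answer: -199/31 ≈ -6.4194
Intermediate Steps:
l(w) = 2*w
P(d) = 12 + 2*d (P(d) = (2*1)*(6 + d) = 2*(6 + d) = 12 + 2*d)
P(((2 - 1*1)*3 + 6)⁴)/(-2046) = (12 + 2*((2 - 1*1)*3 + 6)⁴)/(-2046) = (12 + 2*((2 - 1)*3 + 6)⁴)*(-1/2046) = (12 + 2*(1*3 + 6)⁴)*(-1/2046) = (12 + 2*(3 + 6)⁴)*(-1/2046) = (12 + 2*9⁴)*(-1/2046) = (12 + 2*6561)*(-1/2046) = (12 + 13122)*(-1/2046) = 13134*(-1/2046) = -199/31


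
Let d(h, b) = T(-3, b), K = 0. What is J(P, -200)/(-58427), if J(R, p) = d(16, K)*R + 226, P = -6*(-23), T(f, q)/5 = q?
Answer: -226/58427 ≈ -0.0038681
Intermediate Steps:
T(f, q) = 5*q
P = 138
d(h, b) = 5*b
J(R, p) = 226 (J(R, p) = (5*0)*R + 226 = 0*R + 226 = 0 + 226 = 226)
J(P, -200)/(-58427) = 226/(-58427) = 226*(-1/58427) = -226/58427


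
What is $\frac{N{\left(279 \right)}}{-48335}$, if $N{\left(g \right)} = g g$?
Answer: $- \frac{77841}{48335} \approx -1.6104$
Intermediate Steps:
$N{\left(g \right)} = g^{2}$
$\frac{N{\left(279 \right)}}{-48335} = \frac{279^{2}}{-48335} = 77841 \left(- \frac{1}{48335}\right) = - \frac{77841}{48335}$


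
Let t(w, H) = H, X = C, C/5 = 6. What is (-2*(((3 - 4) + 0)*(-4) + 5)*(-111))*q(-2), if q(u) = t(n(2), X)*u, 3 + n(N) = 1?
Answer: -119880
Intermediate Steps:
n(N) = -2 (n(N) = -3 + 1 = -2)
C = 30 (C = 5*6 = 30)
X = 30
q(u) = 30*u
(-2*(((3 - 4) + 0)*(-4) + 5)*(-111))*q(-2) = (-2*(((3 - 4) + 0)*(-4) + 5)*(-111))*(30*(-2)) = (-2*((-1 + 0)*(-4) + 5)*(-111))*(-60) = (-2*(-1*(-4) + 5)*(-111))*(-60) = (-2*(4 + 5)*(-111))*(-60) = (-2*9*(-111))*(-60) = -18*(-111)*(-60) = 1998*(-60) = -119880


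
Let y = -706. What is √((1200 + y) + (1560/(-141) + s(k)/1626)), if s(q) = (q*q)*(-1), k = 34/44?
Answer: √1365122307507078/1681284 ≈ 21.976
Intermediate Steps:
k = 17/22 (k = 34*(1/44) = 17/22 ≈ 0.77273)
s(q) = -q² (s(q) = q²*(-1) = -q²)
√((1200 + y) + (1560/(-141) + s(k)/1626)) = √((1200 - 706) + (1560/(-141) - (17/22)²/1626)) = √(494 + (1560*(-1/141) - 1*289/484*(1/1626))) = √(494 + (-520/47 - 289/484*1/1626)) = √(494 + (-520/47 - 289/786984)) = √(494 - 409245263/36988248) = √(17862949249/36988248) = √1365122307507078/1681284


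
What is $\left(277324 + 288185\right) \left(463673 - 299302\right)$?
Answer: $92953279839$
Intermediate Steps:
$\left(277324 + 288185\right) \left(463673 - 299302\right) = 565509 \cdot 164371 = 92953279839$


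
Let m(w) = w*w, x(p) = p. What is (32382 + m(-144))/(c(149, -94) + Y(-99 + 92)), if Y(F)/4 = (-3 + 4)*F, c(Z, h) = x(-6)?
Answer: -26559/17 ≈ -1562.3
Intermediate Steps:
c(Z, h) = -6
Y(F) = 4*F (Y(F) = 4*((-3 + 4)*F) = 4*(1*F) = 4*F)
m(w) = w**2
(32382 + m(-144))/(c(149, -94) + Y(-99 + 92)) = (32382 + (-144)**2)/(-6 + 4*(-99 + 92)) = (32382 + 20736)/(-6 + 4*(-7)) = 53118/(-6 - 28) = 53118/(-34) = 53118*(-1/34) = -26559/17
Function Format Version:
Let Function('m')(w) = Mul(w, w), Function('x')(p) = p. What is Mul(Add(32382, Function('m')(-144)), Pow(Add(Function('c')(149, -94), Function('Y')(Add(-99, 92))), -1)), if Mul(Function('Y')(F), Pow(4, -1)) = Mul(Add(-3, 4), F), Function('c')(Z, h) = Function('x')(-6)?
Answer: Rational(-26559, 17) ≈ -1562.3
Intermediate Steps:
Function('c')(Z, h) = -6
Function('Y')(F) = Mul(4, F) (Function('Y')(F) = Mul(4, Mul(Add(-3, 4), F)) = Mul(4, Mul(1, F)) = Mul(4, F))
Function('m')(w) = Pow(w, 2)
Mul(Add(32382, Function('m')(-144)), Pow(Add(Function('c')(149, -94), Function('Y')(Add(-99, 92))), -1)) = Mul(Add(32382, Pow(-144, 2)), Pow(Add(-6, Mul(4, Add(-99, 92))), -1)) = Mul(Add(32382, 20736), Pow(Add(-6, Mul(4, -7)), -1)) = Mul(53118, Pow(Add(-6, -28), -1)) = Mul(53118, Pow(-34, -1)) = Mul(53118, Rational(-1, 34)) = Rational(-26559, 17)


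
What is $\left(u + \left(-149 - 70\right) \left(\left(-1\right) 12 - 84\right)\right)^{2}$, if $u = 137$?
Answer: $447787921$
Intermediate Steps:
$\left(u + \left(-149 - 70\right) \left(\left(-1\right) 12 - 84\right)\right)^{2} = \left(137 + \left(-149 - 70\right) \left(\left(-1\right) 12 - 84\right)\right)^{2} = \left(137 - 219 \left(-12 - 84\right)\right)^{2} = \left(137 - -21024\right)^{2} = \left(137 + 21024\right)^{2} = 21161^{2} = 447787921$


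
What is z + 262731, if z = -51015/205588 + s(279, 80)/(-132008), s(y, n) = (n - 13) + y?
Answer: 222822446828158/848101897 ≈ 2.6273e+5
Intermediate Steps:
s(y, n) = -13 + n + y (s(y, n) = (-13 + n) + y = -13 + n + y)
z = -212672549/848101897 (z = -51015/205588 + (-13 + 80 + 279)/(-132008) = -51015*1/205588 + 346*(-1/132008) = -51015/205588 - 173/66004 = -212672549/848101897 ≈ -0.25076)
z + 262731 = -212672549/848101897 + 262731 = 222822446828158/848101897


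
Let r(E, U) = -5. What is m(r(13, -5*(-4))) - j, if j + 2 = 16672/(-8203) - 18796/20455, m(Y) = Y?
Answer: -8167747/167792365 ≈ -0.048678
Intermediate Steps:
j = -830794078/167792365 (j = -2 + (16672/(-8203) - 18796/20455) = -2 + (16672*(-1/8203) - 18796*1/20455) = -2 + (-16672/8203 - 18796/20455) = -2 - 495209348/167792365 = -830794078/167792365 ≈ -4.9513)
m(r(13, -5*(-4))) - j = -5 - 1*(-830794078/167792365) = -5 + 830794078/167792365 = -8167747/167792365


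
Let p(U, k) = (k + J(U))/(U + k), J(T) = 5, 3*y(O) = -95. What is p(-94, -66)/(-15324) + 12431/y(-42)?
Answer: -18287294983/46584960 ≈ -392.56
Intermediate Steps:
y(O) = -95/3 (y(O) = (⅓)*(-95) = -95/3)
p(U, k) = (5 + k)/(U + k) (p(U, k) = (k + 5)/(U + k) = (5 + k)/(U + k))
p(-94, -66)/(-15324) + 12431/y(-42) = ((5 - 66)/(-94 - 66))/(-15324) + 12431/(-95/3) = (-61/(-160))*(-1/15324) + 12431*(-3/95) = -1/160*(-61)*(-1/15324) - 37293/95 = (61/160)*(-1/15324) - 37293/95 = -61/2451840 - 37293/95 = -18287294983/46584960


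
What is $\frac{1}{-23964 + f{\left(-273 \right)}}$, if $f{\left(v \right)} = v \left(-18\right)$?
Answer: $- \frac{1}{19050} \approx -5.2493 \cdot 10^{-5}$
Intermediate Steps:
$f{\left(v \right)} = - 18 v$
$\frac{1}{-23964 + f{\left(-273 \right)}} = \frac{1}{-23964 - -4914} = \frac{1}{-23964 + 4914} = \frac{1}{-19050} = - \frac{1}{19050}$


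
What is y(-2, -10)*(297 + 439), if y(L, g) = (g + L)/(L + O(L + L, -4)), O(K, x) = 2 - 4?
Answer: 2208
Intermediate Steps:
O(K, x) = -2
y(L, g) = (L + g)/(-2 + L) (y(L, g) = (g + L)/(L - 2) = (L + g)/(-2 + L))
y(-2, -10)*(297 + 439) = ((-2 - 10)/(-2 - 2))*(297 + 439) = (-12/(-4))*736 = -¼*(-12)*736 = 3*736 = 2208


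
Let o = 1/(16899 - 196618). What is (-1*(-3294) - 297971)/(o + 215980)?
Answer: -52959055763/38815709619 ≈ -1.3644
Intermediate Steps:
o = -1/179719 (o = 1/(-179719) = -1/179719 ≈ -5.5642e-6)
(-1*(-3294) - 297971)/(o + 215980) = (-1*(-3294) - 297971)/(-1/179719 + 215980) = (3294 - 297971)/(38815709619/179719) = -294677*179719/38815709619 = -52959055763/38815709619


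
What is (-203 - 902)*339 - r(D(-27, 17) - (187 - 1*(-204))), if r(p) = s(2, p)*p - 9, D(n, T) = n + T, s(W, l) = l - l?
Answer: -374586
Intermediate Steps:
s(W, l) = 0
D(n, T) = T + n
r(p) = -9 (r(p) = 0*p - 9 = 0 - 9 = -9)
(-203 - 902)*339 - r(D(-27, 17) - (187 - 1*(-204))) = (-203 - 902)*339 - 1*(-9) = -1105*339 + 9 = -374595 + 9 = -374586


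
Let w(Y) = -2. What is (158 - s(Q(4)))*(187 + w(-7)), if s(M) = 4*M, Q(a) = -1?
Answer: 29970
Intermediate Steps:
(158 - s(Q(4)))*(187 + w(-7)) = (158 - 4*(-1))*(187 - 2) = (158 - 1*(-4))*185 = (158 + 4)*185 = 162*185 = 29970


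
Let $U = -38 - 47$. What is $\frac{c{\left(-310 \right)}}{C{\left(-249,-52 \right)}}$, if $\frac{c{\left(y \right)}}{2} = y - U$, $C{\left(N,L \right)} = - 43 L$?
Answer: $- \frac{225}{1118} \approx -0.20125$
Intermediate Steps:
$U = -85$ ($U = -38 - 47 = -85$)
$c{\left(y \right)} = 170 + 2 y$ ($c{\left(y \right)} = 2 \left(y - -85\right) = 2 \left(y + 85\right) = 2 \left(85 + y\right) = 170 + 2 y$)
$\frac{c{\left(-310 \right)}}{C{\left(-249,-52 \right)}} = \frac{170 + 2 \left(-310\right)}{\left(-43\right) \left(-52\right)} = \frac{170 - 620}{2236} = \left(-450\right) \frac{1}{2236} = - \frac{225}{1118}$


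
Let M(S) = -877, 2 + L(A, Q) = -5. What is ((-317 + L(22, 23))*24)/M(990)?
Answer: 7776/877 ≈ 8.8666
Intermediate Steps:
L(A, Q) = -7 (L(A, Q) = -2 - 5 = -7)
((-317 + L(22, 23))*24)/M(990) = ((-317 - 7)*24)/(-877) = -324*24*(-1/877) = -7776*(-1/877) = 7776/877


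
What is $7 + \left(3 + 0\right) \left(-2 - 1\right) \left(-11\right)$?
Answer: $106$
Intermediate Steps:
$7 + \left(3 + 0\right) \left(-2 - 1\right) \left(-11\right) = 7 + 3 \left(-3\right) \left(-11\right) = 7 - -99 = 7 + 99 = 106$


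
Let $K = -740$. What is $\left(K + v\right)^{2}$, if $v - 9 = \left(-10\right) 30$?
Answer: $1062961$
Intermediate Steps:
$v = -291$ ($v = 9 - 300 = -291$)
$\left(K + v\right)^{2} = \left(-740 - 291\right)^{2} = \left(-1031\right)^{2} = 1062961$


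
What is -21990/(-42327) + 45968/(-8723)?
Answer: -44970994/9467139 ≈ -4.7502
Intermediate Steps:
-21990/(-42327) + 45968/(-8723) = -21990*(-1/42327) + 45968*(-1/8723) = 7330/14109 - 3536/671 = -44970994/9467139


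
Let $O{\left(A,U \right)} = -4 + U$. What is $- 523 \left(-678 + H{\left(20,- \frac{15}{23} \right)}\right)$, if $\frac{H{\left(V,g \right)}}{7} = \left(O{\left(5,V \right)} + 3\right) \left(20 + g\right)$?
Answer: $- \frac{22798093}{23} \approx -9.9122 \cdot 10^{5}$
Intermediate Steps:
$H{\left(V,g \right)} = 7 \left(-1 + V\right) \left(20 + g\right)$ ($H{\left(V,g \right)} = 7 \left(\left(-4 + V\right) + 3\right) \left(20 + g\right) = 7 \left(-1 + V\right) \left(20 + g\right)$)
$- 523 \left(-678 + H{\left(20,- \frac{15}{23} \right)}\right) = - 523 \left(-678 + \left(-140 - 7 \left(- \frac{15}{23}\right) + 140 \cdot 20 + 7 \cdot 20 \left(- \frac{15}{23}\right)\right)\right) = - 523 \left(-678 + \left(-140 - 7 \left(\left(-15\right) \frac{1}{23}\right) + 2800 + 7 \cdot 20 \left(\left(-15\right) \frac{1}{23}\right)\right)\right) = - 523 \left(-678 + \left(-140 - - \frac{105}{23} + 2800 + 7 \cdot 20 \left(- \frac{15}{23}\right)\right)\right) = - 523 \left(-678 + \left(-140 + \frac{105}{23} + 2800 - \frac{2100}{23}\right)\right) = - 523 \left(-678 + \frac{59185}{23}\right) = - \frac{523 \cdot 43591}{23} = \left(-1\right) \frac{22798093}{23} = - \frac{22798093}{23}$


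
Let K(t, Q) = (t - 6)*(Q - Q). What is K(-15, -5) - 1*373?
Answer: -373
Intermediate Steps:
K(t, Q) = 0 (K(t, Q) = (-6 + t)*0 = 0)
K(-15, -5) - 1*373 = 0 - 1*373 = 0 - 373 = -373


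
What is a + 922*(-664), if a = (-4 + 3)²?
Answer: -612207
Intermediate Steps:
a = 1 (a = (-1)² = 1)
a + 922*(-664) = 1 + 922*(-664) = 1 - 612208 = -612207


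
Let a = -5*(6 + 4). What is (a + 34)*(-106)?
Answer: 1696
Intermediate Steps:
a = -50 (a = -5*10 = -50)
(a + 34)*(-106) = (-50 + 34)*(-106) = -16*(-106) = 1696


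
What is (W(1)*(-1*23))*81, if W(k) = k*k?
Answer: -1863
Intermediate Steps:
W(k) = k**2
(W(1)*(-1*23))*81 = (1**2*(-1*23))*81 = (1*(-23))*81 = -23*81 = -1863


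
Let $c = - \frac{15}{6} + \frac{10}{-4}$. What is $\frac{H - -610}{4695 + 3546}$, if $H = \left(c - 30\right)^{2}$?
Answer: $\frac{1835}{8241} \approx 0.22267$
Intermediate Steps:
$c = -5$ ($c = \left(-15\right) \frac{1}{6} + 10 \left(- \frac{1}{4}\right) = - \frac{5}{2} - \frac{5}{2} = -5$)
$H = 1225$ ($H = \left(-5 - 30\right)^{2} = \left(-35\right)^{2} = 1225$)
$\frac{H - -610}{4695 + 3546} = \frac{1225 - -610}{4695 + 3546} = \frac{1225 + \left(630 - 20\right)}{8241} = \left(1225 + 610\right) \frac{1}{8241} = 1835 \cdot \frac{1}{8241} = \frac{1835}{8241}$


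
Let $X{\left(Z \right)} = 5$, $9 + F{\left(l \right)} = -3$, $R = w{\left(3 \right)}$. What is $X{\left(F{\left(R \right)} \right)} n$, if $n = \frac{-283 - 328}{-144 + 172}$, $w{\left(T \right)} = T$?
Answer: $- \frac{3055}{28} \approx -109.11$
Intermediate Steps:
$R = 3$
$F{\left(l \right)} = -12$ ($F{\left(l \right)} = -9 - 3 = -12$)
$n = - \frac{611}{28} \approx -21.821$
$X{\left(F{\left(R \right)} \right)} n = 5 \left(- \frac{611}{28}\right) = - \frac{3055}{28}$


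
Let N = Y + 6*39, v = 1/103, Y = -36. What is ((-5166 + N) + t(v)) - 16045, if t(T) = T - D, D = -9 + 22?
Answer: -2165677/103 ≈ -21026.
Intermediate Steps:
v = 1/103 ≈ 0.0097087
N = 198 (N = -36 + 6*39 = -36 + 234 = 198)
D = 13
t(T) = -13 + T (t(T) = T - 1*13 = T - 13 = -13 + T)
((-5166 + N) + t(v)) - 16045 = ((-5166 + 198) + (-13 + 1/103)) - 16045 = (-4968 - 1338/103) - 16045 = -513042/103 - 16045 = -2165677/103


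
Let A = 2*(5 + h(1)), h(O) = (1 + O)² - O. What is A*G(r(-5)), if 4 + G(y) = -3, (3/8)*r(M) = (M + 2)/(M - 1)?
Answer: -112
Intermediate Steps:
r(M) = 8*(2 + M)/(3*(-1 + M)) (r(M) = 8*((M + 2)/(M - 1))/3 = 8*((2 + M)/(-1 + M))/3 = 8*(2 + M)/(3*(-1 + M)))
G(y) = -7 (G(y) = -4 - 3 = -7)
A = 16 (A = 2*(5 + ((1 + 1)² - 1*1)) = 2*(5 + (2² - 1)) = 2*(5 + (4 - 1)) = 2*(5 + 3) = 2*8 = 16)
A*G(r(-5)) = 16*(-7) = -112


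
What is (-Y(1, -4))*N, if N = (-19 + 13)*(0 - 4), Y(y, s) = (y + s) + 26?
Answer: -552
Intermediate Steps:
Y(y, s) = 26 + s + y (Y(y, s) = (s + y) + 26 = 26 + s + y)
N = 24 (N = -6*(-4) = 24)
(-Y(1, -4))*N = -(26 - 4 + 1)*24 = -1*23*24 = -23*24 = -552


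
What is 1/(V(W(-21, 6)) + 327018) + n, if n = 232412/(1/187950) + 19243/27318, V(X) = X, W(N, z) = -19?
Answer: 390208030788417411875/8932958682 ≈ 4.3682e+10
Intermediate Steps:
n = 1193300379476443/27318 (n = 232412/(1/187950) + 19243*(1/27318) = 232412*187950 + 19243/27318 = 43681835400 + 19243/27318 = 1193300379476443/27318 ≈ 4.3682e+10)
1/(V(W(-21, 6)) + 327018) + n = 1/(-19 + 327018) + 1193300379476443/27318 = 1/326999 + 1193300379476443/27318 = 390208030788417411875/8932958682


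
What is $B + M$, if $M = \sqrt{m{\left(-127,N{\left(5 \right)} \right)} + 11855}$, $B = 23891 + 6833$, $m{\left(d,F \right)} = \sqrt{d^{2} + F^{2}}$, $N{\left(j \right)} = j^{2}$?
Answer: $30724 + \sqrt{11855 + \sqrt{16754}} \approx 30833.0$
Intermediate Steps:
$m{\left(d,F \right)} = \sqrt{F^{2} + d^{2}}$
$B = 30724$
$M = \sqrt{11855 + \sqrt{16754}}$ ($M = \sqrt{\sqrt{\left(5^{2}\right)^{2} + \left(-127\right)^{2}} + 11855} = \sqrt{\sqrt{25^{2} + 16129} + 11855} = \sqrt{\sqrt{625 + 16129} + 11855} = \sqrt{\sqrt{16754} + 11855} = \sqrt{11855 + \sqrt{16754}} \approx 109.47$)
$B + M = 30724 + \sqrt{11855 + \sqrt{16754}}$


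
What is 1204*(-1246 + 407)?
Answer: -1010156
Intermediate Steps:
1204*(-1246 + 407) = 1204*(-839) = -1010156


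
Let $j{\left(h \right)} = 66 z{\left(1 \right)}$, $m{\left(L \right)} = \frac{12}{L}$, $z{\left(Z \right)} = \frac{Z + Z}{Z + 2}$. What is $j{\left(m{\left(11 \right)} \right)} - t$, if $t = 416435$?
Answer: $-416391$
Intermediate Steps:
$z{\left(Z \right)} = \frac{2 Z}{2 + Z}$
$j{\left(h \right)} = 44$ ($j{\left(h \right)} = 66 \cdot 2 \cdot 1 \frac{1}{2 + 1} = 66 \cdot 2 \cdot 1 \cdot \frac{1}{3} = 66 \cdot \frac{2}{3} = 44$)
$j{\left(m{\left(11 \right)} \right)} - t = 44 - 416435 = -416391$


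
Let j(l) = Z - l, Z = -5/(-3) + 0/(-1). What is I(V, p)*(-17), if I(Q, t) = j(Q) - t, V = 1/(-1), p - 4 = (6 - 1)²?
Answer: 1343/3 ≈ 447.67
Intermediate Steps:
Z = 5/3 (Z = -5*(-⅓) + 0*(-1) = 5/3 + 0 = 5/3 ≈ 1.6667)
p = 29 (p = 4 + (6 - 1)² = 4 + 5² = 4 + 25 = 29)
j(l) = 5/3 - l
V = -1 (V = 1*(-1) = -1)
I(Q, t) = 5/3 - Q - t (I(Q, t) = (5/3 - Q) - t = 5/3 - Q - t)
I(V, p)*(-17) = (5/3 - 1*(-1) - 1*29)*(-17) = (5/3 + 1 - 29)*(-17) = -79/3*(-17) = 1343/3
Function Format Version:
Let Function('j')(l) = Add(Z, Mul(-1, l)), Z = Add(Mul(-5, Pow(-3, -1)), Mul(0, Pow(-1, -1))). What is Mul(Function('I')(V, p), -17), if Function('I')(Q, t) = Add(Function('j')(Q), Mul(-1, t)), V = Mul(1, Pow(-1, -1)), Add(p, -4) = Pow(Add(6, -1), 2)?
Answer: Rational(1343, 3) ≈ 447.67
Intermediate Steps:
Z = Rational(5, 3) (Z = Add(Mul(-5, Rational(-1, 3)), Mul(0, -1)) = Add(Rational(5, 3), 0) = Rational(5, 3) ≈ 1.6667)
p = 29 (p = Add(4, Pow(Add(6, -1), 2)) = Add(4, Pow(5, 2)) = Add(4, 25) = 29)
Function('j')(l) = Add(Rational(5, 3), Mul(-1, l))
V = -1 (V = Mul(1, -1) = -1)
Function('I')(Q, t) = Add(Rational(5, 3), Mul(-1, Q), Mul(-1, t)) (Function('I')(Q, t) = Add(Add(Rational(5, 3), Mul(-1, Q)), Mul(-1, t)) = Add(Rational(5, 3), Mul(-1, Q), Mul(-1, t)))
Mul(Function('I')(V, p), -17) = Mul(Add(Rational(5, 3), Mul(-1, -1), Mul(-1, 29)), -17) = Mul(Add(Rational(5, 3), 1, -29), -17) = Mul(Rational(-79, 3), -17) = Rational(1343, 3)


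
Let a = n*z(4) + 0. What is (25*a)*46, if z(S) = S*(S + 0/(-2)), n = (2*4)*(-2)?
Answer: -294400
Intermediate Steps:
n = -16 (n = 8*(-2) = -16)
z(S) = S**2 (z(S) = S*(S + 0*(-1/2)) = S*(S + 0) = S*S = S**2)
a = -256 (a = -16*4**2 + 0 = -16*16 + 0 = -256 + 0 = -256)
(25*a)*46 = (25*(-256))*46 = -6400*46 = -294400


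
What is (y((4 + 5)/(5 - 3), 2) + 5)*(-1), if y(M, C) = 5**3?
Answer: -130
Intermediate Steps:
y(M, C) = 125
(y((4 + 5)/(5 - 3), 2) + 5)*(-1) = (125 + 5)*(-1) = 130*(-1) = -130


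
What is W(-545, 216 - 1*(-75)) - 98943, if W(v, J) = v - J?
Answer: -99779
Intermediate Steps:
W(-545, 216 - 1*(-75)) - 98943 = (-545 - (216 - 1*(-75))) - 98943 = (-545 - (216 + 75)) - 98943 = (-545 - 1*291) - 98943 = (-545 - 291) - 98943 = -836 - 98943 = -99779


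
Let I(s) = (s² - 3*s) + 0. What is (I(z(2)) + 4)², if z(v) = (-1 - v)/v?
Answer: 1849/16 ≈ 115.56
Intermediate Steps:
z(v) = (-1 - v)/v
I(s) = s² - 3*s
(I(z(2)) + 4)² = (((-1 - 1*2)/2)*(-3 + (-1 - 1*2)/2) + 4)² = (((-1 - 2)/2)*(-3 + (-1 - 2)/2) + 4)² = (((½)*(-3))*(-3 + (½)*(-3)) + 4)² = (-3*(-3 - 3/2)/2 + 4)² = (-3/2*(-9/2) + 4)² = (27/4 + 4)² = (43/4)² = 1849/16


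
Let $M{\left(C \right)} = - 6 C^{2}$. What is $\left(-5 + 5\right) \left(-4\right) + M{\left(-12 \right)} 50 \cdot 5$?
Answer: $-216000$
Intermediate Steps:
$\left(-5 + 5\right) \left(-4\right) + M{\left(-12 \right)} 50 \cdot 5 = \left(-5 + 5\right) \left(-4\right) + - 6 \left(-12\right)^{2} \cdot 50 \cdot 5 = 0 \left(-4\right) + \left(-6\right) 144 \cdot 250 = 0 - 216000 = -216000$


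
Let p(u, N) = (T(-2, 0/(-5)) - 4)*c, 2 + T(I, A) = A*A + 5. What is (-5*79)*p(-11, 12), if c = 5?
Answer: 1975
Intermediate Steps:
T(I, A) = 3 + A² (T(I, A) = -2 + (A*A + 5) = -2 + (A² + 5) = -2 + (5 + A²) = 3 + A²)
p(u, N) = -5 (p(u, N) = ((3 + (0/(-5))²) - 4)*5 = ((3 + (0*(-⅕))²) - 4)*5 = ((3 + 0²) - 4)*5 = ((3 + 0) - 4)*5 = (3 - 4)*5 = -1*5 = -5)
(-5*79)*p(-11, 12) = -5*79*(-5) = -395*(-5) = 1975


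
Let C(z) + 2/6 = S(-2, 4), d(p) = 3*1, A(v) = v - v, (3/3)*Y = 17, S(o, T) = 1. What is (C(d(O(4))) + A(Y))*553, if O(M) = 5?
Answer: 1106/3 ≈ 368.67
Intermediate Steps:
Y = 17
A(v) = 0
d(p) = 3
C(z) = ⅔ (C(z) = -⅓ + 1 = ⅔)
(C(d(O(4))) + A(Y))*553 = (⅔ + 0)*553 = (⅔)*553 = 1106/3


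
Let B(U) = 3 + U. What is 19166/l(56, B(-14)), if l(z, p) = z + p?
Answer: 19166/45 ≈ 425.91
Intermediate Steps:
l(z, p) = p + z
19166/l(56, B(-14)) = 19166/((3 - 14) + 56) = 19166/(-11 + 56) = 19166/45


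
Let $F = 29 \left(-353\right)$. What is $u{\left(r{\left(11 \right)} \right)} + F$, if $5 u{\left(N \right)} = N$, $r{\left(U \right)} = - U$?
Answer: $- \frac{51196}{5} \approx -10239.0$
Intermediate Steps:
$u{\left(N \right)} = \frac{N}{5}$
$F = -10237$
$u{\left(r{\left(11 \right)} \right)} + F = \frac{\left(-1\right) 11}{5} - 10237 = \frac{1}{5} \left(-11\right) - 10237 = - \frac{11}{5} - 10237 = - \frac{51196}{5}$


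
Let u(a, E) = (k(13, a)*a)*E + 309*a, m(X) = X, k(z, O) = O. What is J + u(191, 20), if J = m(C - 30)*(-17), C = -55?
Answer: 790084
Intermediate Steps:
u(a, E) = 309*a + E*a**2 (u(a, E) = (a*a)*E + 309*a = a**2*E + 309*a = E*a**2 + 309*a = 309*a + E*a**2)
J = 1445 (J = (-55 - 30)*(-17) = -85*(-17) = 1445)
J + u(191, 20) = 1445 + 191*(309 + 20*191) = 1445 + 191*(309 + 3820) = 1445 + 191*4129 = 1445 + 788639 = 790084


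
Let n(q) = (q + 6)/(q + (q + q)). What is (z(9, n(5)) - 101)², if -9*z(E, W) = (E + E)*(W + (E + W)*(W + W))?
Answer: 869011441/50625 ≈ 17166.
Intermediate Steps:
n(q) = (6 + q)/(3*q) (n(q) = (6 + q)/(q + 2*q) = (6 + q)/((3*q)) = (6 + q)*(1/(3*q)) = (6 + q)/(3*q))
z(E, W) = -2*E*(W + 2*W*(E + W))/9 (z(E, W) = -(E + E)*(W + (E + W)*(W + W))/9 = -2*E*(W + (E + W)*(2*W))/9 = -2*E*(W + 2*W*(E + W))/9)
(z(9, n(5)) - 101)² = (-2/9*9*(⅓)*(6 + 5)/5*(1 + 2*9 + 2*((⅓)*(6 + 5)/5)) - 101)² = (-2/9*9*(⅓)*(⅕)*11*(1 + 18 + 2*((⅓)*(⅕)*11)) - 101)² = (-2/9*9*11/15*(1 + 18 + 2*(11/15)) - 101)² = (-2/9*9*11/15*(1 + 18 + 22/15) - 101)² = (-2/9*9*11/15*307/15 - 101)² = (-6754/225 - 101)² = (-29479/225)² = 869011441/50625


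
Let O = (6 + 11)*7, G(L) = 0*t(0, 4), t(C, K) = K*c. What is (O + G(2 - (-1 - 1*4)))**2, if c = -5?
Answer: 14161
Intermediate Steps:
t(C, K) = -5*K (t(C, K) = K*(-5) = -5*K)
G(L) = 0 (G(L) = 0*(-5*4) = 0*(-20) = 0)
O = 119 (O = 17*7 = 119)
(O + G(2 - (-1 - 1*4)))**2 = (119 + 0)**2 = 119**2 = 14161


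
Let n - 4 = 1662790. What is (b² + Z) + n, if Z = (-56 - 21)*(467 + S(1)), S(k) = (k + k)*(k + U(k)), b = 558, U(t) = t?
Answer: 1937891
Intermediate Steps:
n = 1662794 (n = 4 + 1662790 = 1662794)
S(k) = 4*k² (S(k) = (k + k)*(k + k) = (2*k)*(2*k) = 4*k²)
Z = -36267 (Z = (-56 - 21)*(467 + 4*1²) = -77*(467 + 4*1) = -77*(467 + 4) = -77*471 = -36267)
(b² + Z) + n = (558² - 36267) + 1662794 = (311364 - 36267) + 1662794 = 275097 + 1662794 = 1937891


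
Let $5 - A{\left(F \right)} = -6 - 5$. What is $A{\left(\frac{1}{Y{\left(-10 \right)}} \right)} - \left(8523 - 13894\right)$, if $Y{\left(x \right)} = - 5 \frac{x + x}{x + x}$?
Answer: $5387$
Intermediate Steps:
$Y{\left(x \right)} = -5$ ($Y{\left(x \right)} = - 5 \frac{2 x}{2 x} = - 5 \cdot 2 x \frac{1}{2 x} = \left(-5\right) 1 = -5$)
$A{\left(F \right)} = 16$ ($A{\left(F \right)} = 5 - \left(-6 - 5\right) = 5 - -11 = 5 + 11 = 16$)
$A{\left(\frac{1}{Y{\left(-10 \right)}} \right)} - \left(8523 - 13894\right) = 16 - \left(8523 - 13894\right) = 16 - -5371 = 16 + 5371 = 5387$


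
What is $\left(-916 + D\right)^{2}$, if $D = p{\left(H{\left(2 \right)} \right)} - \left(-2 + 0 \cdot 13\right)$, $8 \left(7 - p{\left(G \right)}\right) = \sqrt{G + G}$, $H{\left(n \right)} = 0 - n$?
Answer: $\frac{\left(3628 + i\right)^{2}}{16} \approx 8.2265 \cdot 10^{5} + 453.5 i$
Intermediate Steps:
$H{\left(n \right)} = - n$
$p{\left(G \right)} = 7 - \frac{\sqrt{2} \sqrt{G}}{8}$ ($p{\left(G \right)} = 7 - \frac{\sqrt{G + G}}{8} = 7 - \frac{\sqrt{2 G}}{8} = 7 - \frac{\sqrt{2} \sqrt{G}}{8}$)
$D = 9 - \frac{i}{4}$ ($D = \left(7 - \frac{\sqrt{2} \sqrt{\left(-1\right) 2}}{8}\right) - \left(-2 + 0 \cdot 13\right) = \left(7 - \frac{\sqrt{2} \sqrt{-2}}{8}\right) - \left(-2 + 0\right) = \left(7 - \frac{\sqrt{2} i \sqrt{2}}{8}\right) - -2 = \left(7 - \frac{i}{4}\right) + 2 = 9 - \frac{i}{4} \approx 9.0 - 0.25 i$)
$\left(-916 + D\right)^{2} = \left(-916 + \left(9 - \frac{i}{4}\right)\right)^{2} = \left(-907 - \frac{i}{4}\right)^{2}$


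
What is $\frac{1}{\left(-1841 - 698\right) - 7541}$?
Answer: $- \frac{1}{10080} \approx -9.9206 \cdot 10^{-5}$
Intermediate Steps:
$\frac{1}{\left(-1841 - 698\right) - 7541} = \frac{1}{-2539 - 7541} = \frac{1}{-10080} = - \frac{1}{10080}$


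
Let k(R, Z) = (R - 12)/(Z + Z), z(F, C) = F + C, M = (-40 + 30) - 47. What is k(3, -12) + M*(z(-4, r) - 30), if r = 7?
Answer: 12315/8 ≈ 1539.4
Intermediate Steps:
M = -57 (M = -10 - 47 = -57)
z(F, C) = C + F
k(R, Z) = (-12 + R)/(2*Z) (k(R, Z) = (-12 + R)/((2*Z)) = (-12 + R)*(1/(2*Z)) = (-12 + R)/(2*Z))
k(3, -12) + M*(z(-4, r) - 30) = (½)*(-12 + 3)/(-12) - 57*((7 - 4) - 30) = (½)*(-1/12)*(-9) - 57*(3 - 30) = 3/8 - 57*(-27) = 3/8 + 1539 = 12315/8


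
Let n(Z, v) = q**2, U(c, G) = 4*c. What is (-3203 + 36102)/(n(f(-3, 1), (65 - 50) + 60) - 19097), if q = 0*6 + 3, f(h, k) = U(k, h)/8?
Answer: -32899/19088 ≈ -1.7235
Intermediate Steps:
f(h, k) = k/2 (f(h, k) = (4*k)/8 = (4*k)*(1/8) = k/2)
q = 3 (q = 0 + 3 = 3)
n(Z, v) = 9 (n(Z, v) = 3**2 = 9)
(-3203 + 36102)/(n(f(-3, 1), (65 - 50) + 60) - 19097) = (-3203 + 36102)/(9 - 19097) = 32899/(-19088) = 32899*(-1/19088) = -32899/19088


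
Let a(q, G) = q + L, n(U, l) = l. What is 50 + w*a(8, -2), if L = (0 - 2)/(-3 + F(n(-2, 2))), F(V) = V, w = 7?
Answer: 120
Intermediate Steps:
L = 2 (L = (0 - 2)/(-3 + 2) = -2/(-1) = -2*(-1) = 2)
a(q, G) = 2 + q (a(q, G) = q + 2 = 2 + q)
50 + w*a(8, -2) = 50 + 7*(2 + 8) = 50 + 7*10 = 50 + 70 = 120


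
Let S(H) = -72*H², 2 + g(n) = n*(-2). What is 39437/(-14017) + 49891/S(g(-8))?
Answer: -1255857091/197807904 ≈ -6.3489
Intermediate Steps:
g(n) = -2 - 2*n (g(n) = -2 + n*(-2) = -2 - 2*n)
39437/(-14017) + 49891/S(g(-8)) = 39437/(-14017) + 49891/((-72*(-2 - 2*(-8))²)) = 39437*(-1/14017) + 49891/((-72*(-2 + 16)²)) = -39437/14017 + 49891/((-72*14²)) = -39437/14017 + 49891/((-72*196)) = -39437/14017 + 49891/(-14112) = -39437/14017 + 49891*(-1/14112) = -39437/14017 - 49891/14112 = -1255857091/197807904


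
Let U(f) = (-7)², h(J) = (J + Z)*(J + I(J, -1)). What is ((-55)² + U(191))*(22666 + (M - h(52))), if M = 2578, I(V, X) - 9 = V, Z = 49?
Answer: 42516494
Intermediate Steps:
I(V, X) = 9 + V
h(J) = (9 + 2*J)*(49 + J) (h(J) = (J + 49)*(J + (9 + J)) = (49 + J)*(9 + 2*J) = (9 + 2*J)*(49 + J))
U(f) = 49
((-55)² + U(191))*(22666 + (M - h(52))) = ((-55)² + 49)*(22666 + (2578 - (441 + 2*52² + 107*52))) = (3025 + 49)*(22666 + (2578 - (441 + 2*2704 + 5564))) = 3074*(22666 + (2578 - (441 + 5408 + 5564))) = 3074*(22666 + (2578 - 1*11413)) = 3074*(22666 + (2578 - 11413)) = 3074*(22666 - 8835) = 3074*13831 = 42516494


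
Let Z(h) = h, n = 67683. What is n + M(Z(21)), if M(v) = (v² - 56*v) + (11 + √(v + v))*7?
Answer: 67025 + 7*√42 ≈ 67070.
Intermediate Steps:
M(v) = 77 + v² - 56*v + 7*√2*√v (M(v) = (v² - 56*v) + (11 + √(2*v))*7 = (v² - 56*v) + (11 + √2*√v)*7 = (v² - 56*v) + (77 + 7*√2*√v) = 77 + v² - 56*v + 7*√2*√v)
n + M(Z(21)) = 67683 + (77 + 21² - 56*21 + 7*√2*√21) = 67683 + (77 + 441 - 1176 + 7*√42) = 67683 + (-658 + 7*√42) = 67025 + 7*√42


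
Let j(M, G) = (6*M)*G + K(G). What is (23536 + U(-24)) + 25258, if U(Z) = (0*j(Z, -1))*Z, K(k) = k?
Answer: 48794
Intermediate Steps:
j(M, G) = G + 6*G*M (j(M, G) = (6*M)*G + G = 6*G*M + G = G + 6*G*M)
U(Z) = 0 (U(Z) = (0*(-(1 + 6*Z)))*Z = (0*(-1 - 6*Z))*Z = 0*Z = 0)
(23536 + U(-24)) + 25258 = (23536 + 0) + 25258 = 23536 + 25258 = 48794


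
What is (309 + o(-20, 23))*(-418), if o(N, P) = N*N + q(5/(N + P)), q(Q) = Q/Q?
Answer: -296780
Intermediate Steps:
q(Q) = 1
o(N, P) = 1 + N² (o(N, P) = N*N + 1 = N² + 1 = 1 + N²)
(309 + o(-20, 23))*(-418) = (309 + (1 + (-20)²))*(-418) = (309 + (1 + 400))*(-418) = (309 + 401)*(-418) = 710*(-418) = -296780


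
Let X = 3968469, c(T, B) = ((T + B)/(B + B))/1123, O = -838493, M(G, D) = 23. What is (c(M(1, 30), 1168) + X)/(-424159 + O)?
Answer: -3470198615341/1104116781952 ≈ -3.1430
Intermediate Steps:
c(T, B) = (B + T)/(2246*B) (c(T, B) = ((B + T)/((2*B)))*(1/1123) = ((B + T)*(1/(2*B)))*(1/1123) = ((B + T)/(2*B))*(1/1123) = (B + T)/(2246*B))
(c(M(1, 30), 1168) + X)/(-424159 + O) = ((1/2246)*(1168 + 23)/1168 + 3968469)/(-424159 - 838493) = ((1/2246)*(1/1168)*1191 + 3968469)/(-1262652) = (1191/2623328 + 3968469)*(-1/1262652) = (10410595846023/2623328)*(-1/1262652) = -3470198615341/1104116781952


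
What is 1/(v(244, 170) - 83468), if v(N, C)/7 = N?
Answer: -1/81760 ≈ -1.2231e-5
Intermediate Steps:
v(N, C) = 7*N
1/(v(244, 170) - 83468) = 1/(7*244 - 83468) = 1/(1708 - 83468) = 1/(-81760) = -1/81760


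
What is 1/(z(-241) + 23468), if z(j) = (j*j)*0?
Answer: 1/23468 ≈ 4.2611e-5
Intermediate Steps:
z(j) = 0 (z(j) = j²*0 = 0)
1/(z(-241) + 23468) = 1/(0 + 23468) = 1/23468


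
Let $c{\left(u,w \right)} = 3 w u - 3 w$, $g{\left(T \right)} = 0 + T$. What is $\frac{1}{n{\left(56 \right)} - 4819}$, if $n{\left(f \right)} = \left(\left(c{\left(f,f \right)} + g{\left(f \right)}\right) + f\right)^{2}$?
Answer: $\frac{1}{87455085} \approx 1.1434 \cdot 10^{-8}$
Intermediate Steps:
$g{\left(T \right)} = T$
$c{\left(u,w \right)} = - 3 w + 3 u w$ ($c{\left(u,w \right)} = 3 u w - 3 w = - 3 w + 3 u w$)
$n{\left(f \right)} = \left(2 f + 3 f \left(-1 + f\right)\right)^{2}$ ($n{\left(f \right)} = \left(\left(3 f \left(-1 + f\right) + f\right) + f\right)^{2} = \left(\left(f + 3 f \left(-1 + f\right)\right) + f\right)^{2} = \left(2 f + 3 f \left(-1 + f\right)\right)^{2}$)
$\frac{1}{n{\left(56 \right)} - 4819} = \frac{1}{56^{2} \left(-1 + 3 \cdot 56\right)^{2} - 4819} = \frac{1}{3136 \left(-1 + 168\right)^{2} - 4819} = \frac{1}{3136 \cdot 167^{2} - 4819} = \frac{1}{3136 \cdot 27889 - 4819} = \frac{1}{87459904 - 4819} = \frac{1}{87455085}$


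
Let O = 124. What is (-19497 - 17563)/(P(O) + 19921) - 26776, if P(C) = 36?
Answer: -534405692/19957 ≈ -26778.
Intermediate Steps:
(-19497 - 17563)/(P(O) + 19921) - 26776 = (-19497 - 17563)/(36 + 19921) - 26776 = -37060/19957 - 26776 = -534405692/19957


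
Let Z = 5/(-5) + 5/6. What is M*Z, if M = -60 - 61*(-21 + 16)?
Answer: -245/6 ≈ -40.833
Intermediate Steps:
M = 245 (M = -60 - 61*(-5) = -60 + 305 = 245)
Z = -⅙ (Z = 5*(-⅕) + 5*(⅙) = -1 + ⅚ = -⅙ ≈ -0.16667)
M*Z = 245*(-⅙) = -245/6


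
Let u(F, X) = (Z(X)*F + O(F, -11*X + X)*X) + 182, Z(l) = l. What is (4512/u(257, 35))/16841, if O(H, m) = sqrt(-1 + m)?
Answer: 82156/2828462791 - 940*I*sqrt(39)/2828462791 ≈ 2.9046e-5 - 2.0754e-6*I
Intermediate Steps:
u(F, X) = 182 + F*X + X*sqrt(-1 - 10*X) (u(F, X) = (X*F + sqrt(-1 + (-11*X + X))*X) + 182 = (F*X + sqrt(-1 - 10*X)*X) + 182 = (F*X + X*sqrt(-1 - 10*X)) + 182 = 182 + F*X + X*sqrt(-1 - 10*X))
(4512/u(257, 35))/16841 = (4512/(182 + 257*35 + 35*sqrt(-1 - 10*35)))/16841 = (4512/(182 + 8995 + 35*sqrt(-1 - 350)))*(1/16841) = (4512/(182 + 8995 + 35*sqrt(-351)))*(1/16841) = (4512/(182 + 8995 + 35*(3*I*sqrt(39))))*(1/16841) = (4512/(182 + 8995 + 105*I*sqrt(39)))*(1/16841) = (4512/(9177 + 105*I*sqrt(39)))*(1/16841) = 4512/(16841*(9177 + 105*I*sqrt(39)))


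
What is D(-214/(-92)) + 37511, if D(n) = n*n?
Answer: 79384725/2116 ≈ 37516.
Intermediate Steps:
D(n) = n²
D(-214/(-92)) + 37511 = (-214/(-92))² + 37511 = (-214*(-1/92))² + 37511 = (107/46)² + 37511 = 11449/2116 + 37511 = 79384725/2116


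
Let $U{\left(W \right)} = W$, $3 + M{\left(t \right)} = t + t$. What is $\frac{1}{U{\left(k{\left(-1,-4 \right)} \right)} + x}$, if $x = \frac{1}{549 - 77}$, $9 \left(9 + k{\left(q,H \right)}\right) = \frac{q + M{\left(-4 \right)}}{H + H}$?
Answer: $- \frac{1416}{12505} \approx -0.11323$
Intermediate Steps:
$M{\left(t \right)} = -3 + 2 t$ ($M{\left(t \right)} = -3 + \left(t + t\right) = -3 + 2 t$)
$k{\left(q,H \right)} = -9 + \frac{-11 + q}{18 H}$ ($k{\left(q,H \right)} = -9 + \frac{\left(q + \left(-3 + 2 \left(-4\right)\right)\right) \frac{1}{H + H}}{9} = -9 + \frac{\left(q - 11\right) \frac{1}{2 H}}{9} = -9 + \frac{\left(-11 + q\right) \frac{1}{2 H}}{9} = -9 + \frac{\frac{1}{2} \frac{1}{H} \left(-11 + q\right)}{9} = -9 + \frac{-11 + q}{18 H}$)
$x = \frac{1}{472} \approx 0.0021186$
$\frac{1}{U{\left(k{\left(-1,-4 \right)} \right)} + x} = \frac{1}{\frac{-11 - 1 - -648}{18 \left(-4\right)} + \frac{1}{472}} = \frac{1}{\frac{1}{18} \left(- \frac{1}{4}\right) \left(-11 - 1 + 648\right) + \frac{1}{472}} = \frac{1}{\frac{1}{18} \left(- \frac{1}{4}\right) 636 + \frac{1}{472}} = \frac{1}{- \frac{53}{6} + \frac{1}{472}} = \frac{1}{- \frac{12505}{1416}} = - \frac{1416}{12505}$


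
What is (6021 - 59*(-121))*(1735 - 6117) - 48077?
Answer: -57715197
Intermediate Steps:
(6021 - 59*(-121))*(1735 - 6117) - 48077 = (6021 + 7139)*(-4382) - 48077 = 13160*(-4382) - 48077 = -57667120 - 48077 = -57715197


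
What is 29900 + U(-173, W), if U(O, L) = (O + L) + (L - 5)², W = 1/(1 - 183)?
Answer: 985506887/33124 ≈ 29752.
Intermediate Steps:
W = -1/182 (W = 1/(-182) = -1/182 ≈ -0.0054945)
U(O, L) = L + O + (-5 + L)² (U(O, L) = (L + O) + (-5 + L)² = L + O + (-5 + L)²)
29900 + U(-173, W) = 29900 + (-1/182 - 173 + (-5 - 1/182)²) = 29900 + (-1/182 - 173 + (-911/182)²) = 29900 + (-1/182 - 173 + 829921/33124) = 29900 - 4900713/33124 = 985506887/33124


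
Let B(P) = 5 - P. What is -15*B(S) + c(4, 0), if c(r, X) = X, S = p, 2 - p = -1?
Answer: -30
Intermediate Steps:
p = 3 (p = 2 - 1*(-1) = 2 + 1 = 3)
S = 3
-15*B(S) + c(4, 0) = -15*(5 - 1*3) + 0 = -15*(5 - 3) + 0 = -15*2 + 0 = -30 + 0 = -30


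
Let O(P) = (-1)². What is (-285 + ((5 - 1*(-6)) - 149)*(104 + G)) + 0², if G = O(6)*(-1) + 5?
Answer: -15189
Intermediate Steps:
O(P) = 1
G = 4 (G = 1*(-1) + 5 = -1 + 5 = 4)
(-285 + ((5 - 1*(-6)) - 149)*(104 + G)) + 0² = (-285 + ((5 - 1*(-6)) - 149)*(104 + 4)) + 0² = (-285 + ((5 + 6) - 149)*108) + 0 = (-285 + (11 - 149)*108) + 0 = (-285 - 138*108) + 0 = (-285 - 14904) + 0 = -15189 + 0 = -15189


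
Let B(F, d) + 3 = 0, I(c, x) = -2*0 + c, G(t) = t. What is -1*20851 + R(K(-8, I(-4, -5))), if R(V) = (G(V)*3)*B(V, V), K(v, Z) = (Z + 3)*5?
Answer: -20806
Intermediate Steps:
I(c, x) = c (I(c, x) = 0 + c = c)
B(F, d) = -3 (B(F, d) = -3 + 0 = -3)
K(v, Z) = 15 + 5*Z (K(v, Z) = (3 + Z)*5 = 15 + 5*Z)
R(V) = -9*V (R(V) = (V*3)*(-3) = (3*V)*(-3) = -9*V)
-1*20851 + R(K(-8, I(-4, -5))) = -1*20851 - 9*(15 + 5*(-4)) = -20851 - 9*(15 - 20) = -20851 - 9*(-5) = -20851 + 45 = -20806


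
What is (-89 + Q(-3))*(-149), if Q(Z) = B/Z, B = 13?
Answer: 41720/3 ≈ 13907.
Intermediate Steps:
Q(Z) = 13/Z
(-89 + Q(-3))*(-149) = (-89 + 13/(-3))*(-149) = (-89 + 13*(-⅓))*(-149) = (-89 - 13/3)*(-149) = -280/3*(-149) = 41720/3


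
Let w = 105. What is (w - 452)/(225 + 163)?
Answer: -347/388 ≈ -0.89433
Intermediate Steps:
(w - 452)/(225 + 163) = (105 - 452)/(225 + 163) = -347/388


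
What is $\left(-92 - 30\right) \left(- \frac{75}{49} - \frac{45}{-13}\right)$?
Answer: $- \frac{150060}{637} \approx -235.57$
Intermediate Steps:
$\left(-92 - 30\right) \left(- \frac{75}{49} - \frac{45}{-13}\right) = - 122 \left(\left(-75\right) \frac{1}{49} - - \frac{45}{13}\right) = - 122 \left(- \frac{75}{49} + \frac{45}{13}\right) = \left(-122\right) \frac{1230}{637} = - \frac{150060}{637}$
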